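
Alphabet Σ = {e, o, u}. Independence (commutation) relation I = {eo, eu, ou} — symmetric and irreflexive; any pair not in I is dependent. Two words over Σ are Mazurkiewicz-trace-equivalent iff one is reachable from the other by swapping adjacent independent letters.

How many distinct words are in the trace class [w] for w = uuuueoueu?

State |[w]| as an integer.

252

0(u) covers ∅
1(u) covers 0:u
2(u) covers 1:u
3(u) covers 2:u
4(e) covers ∅
5(o) covers ∅
6(u) covers 3:u
7(e) covers 4:e
8(u) covers 6:u
floor of heap: 0:u, 4:e, 5:o
completions by unplaced set U, small U first (add the entries for U minus each lowest piece of U):
  |U|=1: {5}:1  {7}:1  {8}:1
  |U|=2: {4,7}:1  {5,7}:2  {5,8}:2  {6,8}:1  {7,8}:2
  |U|=3: {3,6,8}:1  {4,5,7}:3  {4,7,8}:3  {5,6,8}:3  {5,7,8}:6  {6,7,8}:3
  |U|=4: {2,3,6,8}:1  {3,5,6,8}:4  {3,6,7,8}:4  {4,5,7,8}:12  {4,6,7,8}:6  {5,6,7,8}:12
  |U|=5: {1,2,3,6,8}:1  {2,3,5,6,8}:5  {2,3,6,7,8}:5  {3,4,6,7,8}:10  {3,5,6,7,8}:20  {4,5,6,7,8}:30
  |U|=6: {0,1,2,3,6,8}:1  {1,2,3,5,6,8}:6  {1,2,3,6,7,8}:6  {2,3,4,6,7,8}:15  {2,3,5,6,7,8}:30  {3,4,5,6,7,8}:60
  |U|=7: {0,1,2,3,5,6,8}:7  {0,1,2,3,6,7,8}:7  {1,2,3,4,6,7,8}:21  {1,2,3,5,6,7,8}:42  {2,3,4,5,6,7,8}:105
  start at 0(u): 168
  start at 4(e): 56
  start at 5(o): 28
sum over floor = 252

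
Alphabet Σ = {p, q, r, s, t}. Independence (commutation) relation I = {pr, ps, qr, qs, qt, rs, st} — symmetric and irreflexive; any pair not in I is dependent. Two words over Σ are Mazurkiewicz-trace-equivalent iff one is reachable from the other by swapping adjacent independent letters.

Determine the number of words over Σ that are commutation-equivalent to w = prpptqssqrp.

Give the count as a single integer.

2365

drop 0:p onto floor
drop 1:r onto floor
drop 2:p onto {0:p}
drop 3:p onto {2:p}
drop 4:t onto {1:r, 3:p}
drop 5:q onto {3:p}
drop 6:s onto floor
drop 7:s onto {6:s}
drop 8:q onto {5:q}
drop 9:r onto {4:t}
drop 10:p onto {4:t, 8:q}
ground layer = {0:p, 1:r, 6:s}
drop-orders for the pieces not yet dropped (sum over which currently-grounded one goes next):
  1 to go: {7} 1  {9} 1  {10} 1
  2 to go: {6,7} 1  {7,9} 2  {7,10} 2  {8,10} 1  {9,10} 2
  3 to go: {4,9,10} 2  {5,8,10} 1  {6,7,9} 3  {6,7,10} 3  {7,8,10} 3  {7,9,10} 6  {8,9,10} 3
  4 to go: {1,4,9,10} 2  {4,7,9,10} 8  {4,8,9,10} 5  {5,7,8,10} 4  {5,8,9,10} 4  {6,7,8,10} 6  {6,7,9,10} 12  {7,8,9,10} 12
  5 to go: {1,4,7,9,10} 10  {1,4,8,9,10} 7  {4,5,8,9,10} 9  {4,6,7,9,10} 20  {4,7,8,9,10} 25  {5,6,7,8,10} 10  {5,7,8,9,10} 20  {6,7,8,9,10} 30
  6 to go: {1,4,5,8,9,10} 16  {1,4,6,7,9,10} 30  {1,4,7,8,9,10} 42  {3,4,5,8,9,10} 9  {4,5,7,8,9,10} 54  {4,6,7,8,9,10} 75  {5,6,7,8,9,10} 60
  7 to go: {1,3,4,5,8,9,10} 25  {1,4,5,7,8,9,10} 112  {1,4,6,7,8,9,10} 147  {2,3,4,5,8,9,10} 9  {3,4,5,7,8,9,10} 63  {4,5,6,7,8,9,10} 189
  8 to go: {0,2,3,4,5,8,9,10} 9  {1,2,3,4,5,8,9,10} 34  {1,3,4,5,7,8,9,10} 200  {1,4,5,6,7,8,9,10} 448  {2,3,4,5,7,8,9,10} 72  {3,4,5,6,7,8,9,10} 252
  9 to go: {0,1,2,3,4,5,8,9,10} 43  {0,2,3,4,5,7,8,9,10} 81  {1,2,3,4,5,7,8,9,10} 306  {1,3,4,5,6,7,8,9,10} 900  {2,3,4,5,6,7,8,9,10} 324
  if 0:p drops first: 1530 orders
  if 1:r drops first: 405 orders
  if 6:s drops first: 430 orders
heap linearizations: 2365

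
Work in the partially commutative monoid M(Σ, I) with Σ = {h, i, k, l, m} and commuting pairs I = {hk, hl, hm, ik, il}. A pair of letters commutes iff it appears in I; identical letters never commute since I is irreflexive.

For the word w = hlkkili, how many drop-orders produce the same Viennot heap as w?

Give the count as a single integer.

0(h) covers ∅
1(l) covers ∅
2(k) covers 1:l
3(k) covers 2:k
4(i) covers 0:h
5(l) covers 3:k
6(i) covers 4:i
floor of heap: 0:h, 1:l
completions by unplaced set U, small U first (add the entries for U minus each lowest piece of U):
  |U|=1: {5}:1  {6}:1
  |U|=2: {3,5}:1  {4,6}:1  {5,6}:2
  |U|=3: {0,4,6}:1  {2,3,5}:1  {3,5,6}:3  {4,5,6}:3
  |U|=4: {0,4,5,6}:4  {1,2,3,5}:1  {2,3,5,6}:4  {3,4,5,6}:6
  |U|=5: {0,3,4,5,6}:10  {1,2,3,5,6}:5  {2,3,4,5,6}:10
  start at 0(h): 15
  start at 1(l): 20
sum over floor = 35

35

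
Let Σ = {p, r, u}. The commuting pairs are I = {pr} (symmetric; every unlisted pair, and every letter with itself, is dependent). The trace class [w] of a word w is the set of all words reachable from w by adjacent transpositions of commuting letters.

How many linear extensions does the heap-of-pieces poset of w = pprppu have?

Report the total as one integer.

5

piece 0:p — minimal
piece 1:p rests on {0:p}
piece 2:r — minimal
piece 3:p rests on {1:p}
piece 4:p rests on {3:p}
piece 5:u rests on {2:r, 4:p}
minimal pieces: {0:p, 2:r}
ways to finish when only these pieces remain (= sum over removing one remaining piece with nothing left below it):
  1 left: {5}→1
  2 left: {2,5}→1  {4,5}→1
  3 left: {2,4,5}→2  {3,4,5}→1
  4 left: {1,3,4,5}→1  {2,3,4,5}→3
  placing 0:p first → 4 extensions
  placing 2:r first → 1 extensions
total linear extensions = 5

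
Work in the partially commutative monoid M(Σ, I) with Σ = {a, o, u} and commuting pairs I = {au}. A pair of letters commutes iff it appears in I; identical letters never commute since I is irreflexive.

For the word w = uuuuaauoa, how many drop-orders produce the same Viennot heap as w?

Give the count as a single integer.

0(u) covers ∅
1(u) covers 0:u
2(u) covers 1:u
3(u) covers 2:u
4(a) covers ∅
5(a) covers 4:a
6(u) covers 3:u
7(o) covers 5:a, 6:u
8(a) covers 7:o
floor of heap: 0:u, 4:a
completions by unplaced set U, small U first (add the entries for U minus each lowest piece of U):
  |U|=1: {8}:1
  |U|=2: {7,8}:1
  |U|=3: {5,7,8}:1  {6,7,8}:1
  |U|=4: {3,6,7,8}:1  {4,5,7,8}:1  {5,6,7,8}:2
  |U|=5: {2,3,6,7,8}:1  {3,5,6,7,8}:3  {4,5,6,7,8}:3
  |U|=6: {1,2,3,6,7,8}:1  {2,3,5,6,7,8}:4  {3,4,5,6,7,8}:6
  |U|=7: {0,1,2,3,6,7,8}:1  {1,2,3,5,6,7,8}:5  {2,3,4,5,6,7,8}:10
  start at 0(u): 15
  start at 4(a): 6
sum over floor = 21

21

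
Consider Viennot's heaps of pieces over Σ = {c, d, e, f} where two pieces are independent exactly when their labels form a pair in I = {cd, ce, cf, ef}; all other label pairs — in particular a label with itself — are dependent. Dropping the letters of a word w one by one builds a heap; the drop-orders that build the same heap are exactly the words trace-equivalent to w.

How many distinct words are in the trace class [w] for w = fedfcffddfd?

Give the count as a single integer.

22

0(f) covers ∅
1(e) covers ∅
2(d) covers 0:f, 1:e
3(f) covers 2:d
4(c) covers ∅
5(f) covers 3:f
6(f) covers 5:f
7(d) covers 6:f
8(d) covers 7:d
9(f) covers 8:d
10(d) covers 9:f
floor of heap: 0:f, 1:e, 4:c
completions by unplaced set U, small U first (add the entries for U minus each lowest piece of U):
  |U|=1: {4}:1  {10}:1
  |U|=2: {4,10}:2  {9,10}:1
  |U|=3: {4,9,10}:3  {8,9,10}:1
  |U|=4: {4,8,9,10}:4  {7,8,9,10}:1
  |U|=5: {4,7,8,9,10}:5  {6,7,8,9,10}:1
  |U|=6: {4,6,7,8,9,10}:6  {5,6,7,8,9,10}:1
  |U|=7: {3,5,6,7,8,9,10}:1  {4,5,6,7,8,9,10}:7
  |U|=8: {2,3,5,6,7,8,9,10}:1  {3,4,5,6,7,8,9,10}:8
  |U|=9: {0,2,3,5,6,7,8,9,10}:1  {1,2,3,5,6,7,8,9,10}:1  {2,3,4,5,6,7,8,9,10}:9
  start at 0(f): 10
  start at 1(e): 10
  start at 4(c): 2
sum over floor = 22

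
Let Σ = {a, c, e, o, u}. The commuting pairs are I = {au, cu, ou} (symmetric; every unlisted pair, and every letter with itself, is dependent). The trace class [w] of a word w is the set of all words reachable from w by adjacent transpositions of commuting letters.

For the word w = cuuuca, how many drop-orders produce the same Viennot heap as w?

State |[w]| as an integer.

drop 0:c onto floor
drop 1:u onto floor
drop 2:u onto {1:u}
drop 3:u onto {2:u}
drop 4:c onto {0:c}
drop 5:a onto {4:c}
ground layer = {0:c, 1:u}
drop-orders for the pieces not yet dropped (sum over which currently-grounded one goes next):
  1 to go: {3} 1  {5} 1
  2 to go: {2,3} 1  {3,5} 2  {4,5} 1
  3 to go: {0,4,5} 1  {1,2,3} 1  {2,3,5} 3  {3,4,5} 3
  4 to go: {0,3,4,5} 4  {1,2,3,5} 4  {2,3,4,5} 6
  if 0:c drops first: 10 orders
  if 1:u drops first: 10 orders
heap linearizations: 20

20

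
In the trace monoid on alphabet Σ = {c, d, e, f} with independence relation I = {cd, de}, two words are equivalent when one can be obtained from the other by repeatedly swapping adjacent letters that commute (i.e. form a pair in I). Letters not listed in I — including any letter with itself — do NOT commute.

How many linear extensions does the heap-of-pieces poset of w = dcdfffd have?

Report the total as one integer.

piece 0:d — minimal
piece 1:c — minimal
piece 2:d rests on {0:d}
piece 3:f rests on {1:c, 2:d}
piece 4:f rests on {3:f}
piece 5:f rests on {4:f}
piece 6:d rests on {5:f}
minimal pieces: {0:d, 1:c}
ways to finish when only these pieces remain (= sum over removing one remaining piece with nothing left below it):
  1 left: {6}→1
  2 left: {5,6}→1
  3 left: {4,5,6}→1
  4 left: {3,4,5,6}→1
  5 left: {1,3,4,5,6}→1  {2,3,4,5,6}→1
  placing 0:d first → 2 extensions
  placing 1:c first → 1 extensions
total linear extensions = 3

3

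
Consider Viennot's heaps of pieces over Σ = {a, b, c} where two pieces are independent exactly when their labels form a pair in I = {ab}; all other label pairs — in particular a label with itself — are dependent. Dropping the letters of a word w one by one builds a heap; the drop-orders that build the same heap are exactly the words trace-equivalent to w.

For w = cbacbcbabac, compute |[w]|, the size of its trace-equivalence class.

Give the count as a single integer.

12

drop 0:c onto floor
drop 1:b onto {0:c}
drop 2:a onto {0:c}
drop 3:c onto {1:b, 2:a}
drop 4:b onto {3:c}
drop 5:c onto {4:b}
drop 6:b onto {5:c}
drop 7:a onto {5:c}
drop 8:b onto {6:b}
drop 9:a onto {7:a}
drop 10:c onto {8:b, 9:a}
ground layer = {0:c}
drop-orders for the pieces not yet dropped (sum over which currently-grounded one goes next):
  1 to go: {10} 1
  2 to go: {8,10} 1  {9,10} 1
  3 to go: {6,8,10} 1  {7,9,10} 1  {8,9,10} 2
  4 to go: {6,8,9,10} 3  {7,8,9,10} 3
  5 to go: {6,7,8,9,10} 6
  6 to go: {5,6,7,8,9,10} 6
  7 to go: {4,5,6,7,8,9,10} 6
  8 to go: {3,4,5,6,7,8,9,10} 6
  9 to go: {1,3,4,5,6,7,8,9,10} 6  {2,3,4,5,6,7,8,9,10} 6
  if 0:c drops first: 12 orders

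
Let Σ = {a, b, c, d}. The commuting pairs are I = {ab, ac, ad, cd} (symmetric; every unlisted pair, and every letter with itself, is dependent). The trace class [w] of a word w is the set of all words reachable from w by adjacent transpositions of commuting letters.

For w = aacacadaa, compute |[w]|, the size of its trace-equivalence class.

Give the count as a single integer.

252

drop 0:a onto floor
drop 1:a onto {0:a}
drop 2:c onto floor
drop 3:a onto {1:a}
drop 4:c onto {2:c}
drop 5:a onto {3:a}
drop 6:d onto floor
drop 7:a onto {5:a}
drop 8:a onto {7:a}
ground layer = {0:a, 2:c, 6:d}
drop-orders for the pieces not yet dropped (sum over which currently-grounded one goes next):
  1 to go: {4} 1  {6} 1  {8} 1
  2 to go: {2,4} 1  {4,6} 2  {4,8} 2  {6,8} 2  {7,8} 1
  3 to go: {2,4,6} 3  {2,4,8} 3  {4,6,8} 6  {4,7,8} 3  {5,7,8} 1  {6,7,8} 3
  4 to go: {2,4,6,8} 12  {2,4,7,8} 6  {3,5,7,8} 1  {4,5,7,8} 4  {4,6,7,8} 12  {5,6,7,8} 4
  5 to go: {1,3,5,7,8} 1  {2,4,5,7,8} 10  {2,4,6,7,8} 30  {3,4,5,7,8} 5  {3,5,6,7,8} 5  {4,5,6,7,8} 20
  6 to go: {0,1,3,5,7,8} 1  {1,3,4,5,7,8} 6  {1,3,5,6,7,8} 6  {2,3,4,5,7,8} 15  {2,4,5,6,7,8} 60  {3,4,5,6,7,8} 30
  7 to go: {0,1,3,4,5,7,8} 7  {0,1,3,5,6,7,8} 7  {1,2,3,4,5,7,8} 21  {1,3,4,5,6,7,8} 42  {2,3,4,5,6,7,8} 105
  if 0:a drops first: 168 orders
  if 2:c drops first: 56 orders
  if 6:d drops first: 28 orders
heap linearizations: 252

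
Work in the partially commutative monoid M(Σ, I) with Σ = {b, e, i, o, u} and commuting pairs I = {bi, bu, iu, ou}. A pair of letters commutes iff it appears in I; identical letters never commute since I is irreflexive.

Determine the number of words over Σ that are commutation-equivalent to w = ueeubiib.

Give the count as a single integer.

drop 0:u onto floor
drop 1:e onto {0:u}
drop 2:e onto {1:e}
drop 3:u onto {2:e}
drop 4:b onto {2:e}
drop 5:i onto {2:e}
drop 6:i onto {5:i}
drop 7:b onto {4:b}
ground layer = {0:u}
drop-orders for the pieces not yet dropped (sum over which currently-grounded one goes next):
  1 to go: {3} 1  {6} 1  {7} 1
  2 to go: {3,6} 2  {3,7} 2  {4,7} 1  {5,6} 1  {6,7} 2
  3 to go: {3,4,7} 3  {3,5,6} 3  {3,6,7} 6  {4,6,7} 3  {5,6,7} 3
  4 to go: {3,4,6,7} 12  {3,5,6,7} 12  {4,5,6,7} 6
  5 to go: {3,4,5,6,7} 30
  6 to go: {2,3,4,5,6,7} 30
  if 0:u drops first: 30 orders

30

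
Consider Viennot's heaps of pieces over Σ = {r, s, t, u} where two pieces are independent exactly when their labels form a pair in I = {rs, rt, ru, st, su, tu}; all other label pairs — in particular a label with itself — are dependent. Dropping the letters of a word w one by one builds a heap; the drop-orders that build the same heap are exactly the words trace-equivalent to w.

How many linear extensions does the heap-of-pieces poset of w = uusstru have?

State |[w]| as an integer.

drop 0:u onto floor
drop 1:u onto {0:u}
drop 2:s onto floor
drop 3:s onto {2:s}
drop 4:t onto floor
drop 5:r onto floor
drop 6:u onto {1:u}
ground layer = {0:u, 2:s, 4:t, 5:r}
drop-orders for the pieces not yet dropped (sum over which currently-grounded one goes next):
  1 to go: {3} 1  {4} 1  {5} 1  {6} 1
  2 to go: {1,6} 1  {2,3} 1  {3,4} 2  {3,5} 2  {3,6} 2  {4,5} 2  {4,6} 2  {5,6} 2
  3 to go: {0,1,6} 1  {1,3,6} 3  {1,4,6} 3  {1,5,6} 3  {2,3,4} 3  {2,3,5} 3  {2,3,6} 3  {3,4,5} 6  {3,4,6} 6  {3,5,6} 6  {4,5,6} 6
  4 to go: {0,1,3,6} 4  {0,1,4,6} 4  {0,1,5,6} 4  {1,2,3,6} 6  {1,3,4,6} 12  {1,3,5,6} 12  {1,4,5,6} 12  {2,3,4,5} 12  {2,3,4,6} 12  {2,3,5,6} 12  {3,4,5,6} 24
  5 to go: {0,1,2,3,6} 10  {0,1,3,4,6} 20  {0,1,3,5,6} 20  {0,1,4,5,6} 20  {1,2,3,4,6} 30  {1,2,3,5,6} 30  {1,3,4,5,6} 60  {2,3,4,5,6} 60
  if 0:u drops first: 180 orders
  if 2:s drops first: 120 orders
  if 4:t drops first: 60 orders
  if 5:r drops first: 60 orders
heap linearizations: 420

420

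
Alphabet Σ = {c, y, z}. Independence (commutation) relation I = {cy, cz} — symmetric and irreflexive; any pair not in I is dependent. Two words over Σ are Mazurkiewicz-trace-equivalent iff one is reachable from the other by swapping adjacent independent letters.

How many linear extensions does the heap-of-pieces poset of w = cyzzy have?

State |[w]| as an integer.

#0=c has no predecessor
#1=y has no predecessor
#2=z depends on [1:y]
#3=z depends on [2:z]
#4=y depends on [3:z]
sources: [0:c, 1:y]
N(rest) = Σ N(rest − s) over sources s of rest; N(one piece) = 1:
  size 1 → [0]=1  [4]=1
  size 2 → [0,4]=2  [3,4]=1
  size 3 → [0,3,4]=3  [2,3,4]=1
  first=0(c) contributes 1
  first=1(y) contributes 4
|[w]| = 5

5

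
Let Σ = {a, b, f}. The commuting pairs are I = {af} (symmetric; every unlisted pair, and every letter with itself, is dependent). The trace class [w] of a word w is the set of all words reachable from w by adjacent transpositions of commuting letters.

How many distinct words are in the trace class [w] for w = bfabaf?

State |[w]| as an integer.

0(b) covers ∅
1(f) covers 0:b
2(a) covers 0:b
3(b) covers 1:f, 2:a
4(a) covers 3:b
5(f) covers 3:b
floor of heap: 0:b
completions by unplaced set U, small U first (add the entries for U minus each lowest piece of U):
  |U|=1: {4}:1  {5}:1
  |U|=2: {4,5}:2
  |U|=3: {3,4,5}:2
  |U|=4: {1,3,4,5}:2  {2,3,4,5}:2
  start at 0(b): 4

4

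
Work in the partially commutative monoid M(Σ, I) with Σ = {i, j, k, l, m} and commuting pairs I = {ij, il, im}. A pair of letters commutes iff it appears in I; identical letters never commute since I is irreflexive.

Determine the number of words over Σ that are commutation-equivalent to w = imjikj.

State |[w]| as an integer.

6

piece 0:i — minimal
piece 1:m — minimal
piece 2:j rests on {1:m}
piece 3:i rests on {0:i}
piece 4:k rests on {2:j, 3:i}
piece 5:j rests on {4:k}
minimal pieces: {0:i, 1:m}
ways to finish when only these pieces remain (= sum over removing one remaining piece with nothing left below it):
  1 left: {5}→1
  2 left: {4,5}→1
  3 left: {2,4,5}→1  {3,4,5}→1
  4 left: {0,3,4,5}→1  {1,2,4,5}→1  {2,3,4,5}→2
  placing 0:i first → 3 extensions
  placing 1:m first → 3 extensions
total linear extensions = 6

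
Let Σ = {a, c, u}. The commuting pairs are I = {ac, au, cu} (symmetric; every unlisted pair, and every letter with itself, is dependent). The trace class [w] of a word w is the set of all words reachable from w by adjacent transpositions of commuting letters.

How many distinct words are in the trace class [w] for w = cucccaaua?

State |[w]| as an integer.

1260

drop 0:c onto floor
drop 1:u onto floor
drop 2:c onto {0:c}
drop 3:c onto {2:c}
drop 4:c onto {3:c}
drop 5:a onto floor
drop 6:a onto {5:a}
drop 7:u onto {1:u}
drop 8:a onto {6:a}
ground layer = {0:c, 1:u, 5:a}
drop-orders for the pieces not yet dropped (sum over which currently-grounded one goes next):
  1 to go: {4} 1  {7} 1  {8} 1
  2 to go: {1,7} 1  {3,4} 1  {4,7} 2  {4,8} 2  {6,8} 1  {7,8} 2
  3 to go: {1,4,7} 3  {1,7,8} 3  {2,3,4} 1  {3,4,7} 3  {3,4,8} 3  {4,6,8} 3  {4,7,8} 6  {5,6,8} 1  {6,7,8} 3
  4 to go: {0,2,3,4} 1  {1,3,4,7} 6  {1,4,7,8} 12  {1,6,7,8} 6  {2,3,4,7} 4  {2,3,4,8} 4  {3,4,6,8} 6  {3,4,7,8} 12  {4,5,6,8} 4  {4,6,7,8} 12  {5,6,7,8} 4
  5 to go: {0,2,3,4,7} 5  {0,2,3,4,8} 5  {1,2,3,4,7} 10  {1,3,4,7,8} 30  {1,4,6,7,8} 30  {1,5,6,7,8} 10  {2,3,4,6,8} 10  {2,3,4,7,8} 20  {3,4,5,6,8} 10  {3,4,6,7,8} 30  {4,5,6,7,8} 20
  6 to go: {0,1,2,3,4,7} 15  {0,2,3,4,6,8} 15  {0,2,3,4,7,8} 30  {1,2,3,4,7,8} 60  {1,3,4,6,7,8} 90  {1,4,5,6,7,8} 60  {2,3,4,5,6,8} 20  {2,3,4,6,7,8} 60  {3,4,5,6,7,8} 60
  7 to go: {0,1,2,3,4,7,8} 105  {0,2,3,4,5,6,8} 35  {0,2,3,4,6,7,8} 105  {1,2,3,4,6,7,8} 210  {1,3,4,5,6,7,8} 210  {2,3,4,5,6,7,8} 140
  if 0:c drops first: 560 orders
  if 1:u drops first: 280 orders
  if 5:a drops first: 420 orders
heap linearizations: 1260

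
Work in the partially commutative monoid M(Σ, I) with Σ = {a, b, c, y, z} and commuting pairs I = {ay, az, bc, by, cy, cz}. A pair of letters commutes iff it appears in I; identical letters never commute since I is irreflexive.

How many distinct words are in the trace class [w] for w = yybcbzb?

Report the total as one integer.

0(y) covers ∅
1(y) covers 0:y
2(b) covers ∅
3(c) covers ∅
4(b) covers 2:b
5(z) covers 1:y, 4:b
6(b) covers 5:z
floor of heap: 0:y, 2:b, 3:c
completions by unplaced set U, small U first (add the entries for U minus each lowest piece of U):
  |U|=1: {3}:1  {6}:1
  |U|=2: {3,6}:2  {5,6}:1
  |U|=3: {1,5,6}:1  {3,5,6}:3  {4,5,6}:1
  |U|=4: {0,1,5,6}:1  {1,3,5,6}:4  {1,4,5,6}:2  {2,4,5,6}:1  {3,4,5,6}:4
  |U|=5: {0,1,3,5,6}:5  {0,1,4,5,6}:3  {1,2,4,5,6}:3  {1,3,4,5,6}:10  {2,3,4,5,6}:5
  start at 0(y): 18
  start at 2(b): 18
  start at 3(c): 6
sum over floor = 42

42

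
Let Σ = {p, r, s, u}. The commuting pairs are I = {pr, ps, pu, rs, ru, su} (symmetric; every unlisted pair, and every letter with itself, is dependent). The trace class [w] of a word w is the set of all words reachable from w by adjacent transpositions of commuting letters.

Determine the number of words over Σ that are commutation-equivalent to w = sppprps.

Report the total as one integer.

105

piece 0:s — minimal
piece 1:p — minimal
piece 2:p rests on {1:p}
piece 3:p rests on {2:p}
piece 4:r — minimal
piece 5:p rests on {3:p}
piece 6:s rests on {0:s}
minimal pieces: {0:s, 1:p, 4:r}
ways to finish when only these pieces remain (= sum over removing one remaining piece with nothing left below it):
  1 left: {4}→1  {5}→1  {6}→1
  2 left: {0,6}→1  {3,5}→1  {4,5}→2  {4,6}→2  {5,6}→2
  3 left: {0,4,6}→3  {0,5,6}→3  {2,3,5}→1  {3,4,5}→3  {3,5,6}→3  {4,5,6}→6
  4 left: {0,3,5,6}→6  {0,4,5,6}→12  {1,2,3,5}→1  {2,3,4,5}→4  {2,3,5,6}→4  {3,4,5,6}→12
  5 left: {0,2,3,5,6}→10  {0,3,4,5,6}→30  {1,2,3,4,5}→5  {1,2,3,5,6}→5  {2,3,4,5,6}→20
  placing 0:s first → 30 extensions
  placing 1:p first → 60 extensions
  placing 4:r first → 15 extensions
total linear extensions = 105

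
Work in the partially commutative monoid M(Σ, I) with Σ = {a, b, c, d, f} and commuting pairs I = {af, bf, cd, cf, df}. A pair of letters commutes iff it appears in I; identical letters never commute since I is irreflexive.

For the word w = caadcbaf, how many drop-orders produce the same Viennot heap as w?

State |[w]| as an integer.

piece 0:c — minimal
piece 1:a rests on {0:c}
piece 2:a rests on {1:a}
piece 3:d rests on {2:a}
piece 4:c rests on {2:a}
piece 5:b rests on {3:d, 4:c}
piece 6:a rests on {5:b}
piece 7:f — minimal
minimal pieces: {0:c, 7:f}
ways to finish when only these pieces remain (= sum over removing one remaining piece with nothing left below it):
  1 left: {6}→1  {7}→1
  2 left: {5,6}→1  {6,7}→2
  3 left: {3,5,6}→1  {4,5,6}→1  {5,6,7}→3
  4 left: {3,4,5,6}→2  {3,5,6,7}→4  {4,5,6,7}→4
  5 left: {2,3,4,5,6}→2  {3,4,5,6,7}→10
  6 left: {1,2,3,4,5,6}→2  {2,3,4,5,6,7}→12
  placing 0:c first → 14 extensions
  placing 7:f first → 2 extensions
total linear extensions = 16

16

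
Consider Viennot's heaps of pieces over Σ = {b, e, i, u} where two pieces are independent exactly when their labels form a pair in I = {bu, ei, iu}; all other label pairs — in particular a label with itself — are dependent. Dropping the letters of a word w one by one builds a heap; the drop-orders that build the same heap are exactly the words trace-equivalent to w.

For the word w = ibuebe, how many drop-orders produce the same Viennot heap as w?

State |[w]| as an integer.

3

#0=i has no predecessor
#1=b depends on [0:i]
#2=u has no predecessor
#3=e depends on [1:b, 2:u]
#4=b depends on [3:e]
#5=e depends on [4:b]
sources: [0:i, 2:u]
N(rest) = Σ N(rest − s) over sources s of rest; N(one piece) = 1:
  size 1 → [5]=1
  size 2 → [4,5]=1
  size 3 → [3,4,5]=1
  size 4 → [1,3,4,5]=1  [2,3,4,5]=1
  first=0(i) contributes 2
  first=2(u) contributes 1
|[w]| = 3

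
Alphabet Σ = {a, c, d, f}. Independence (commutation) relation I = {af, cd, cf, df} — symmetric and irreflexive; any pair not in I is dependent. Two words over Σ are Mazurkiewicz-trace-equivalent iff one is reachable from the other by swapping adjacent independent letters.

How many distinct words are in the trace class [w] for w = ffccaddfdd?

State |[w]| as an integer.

0(f) covers ∅
1(f) covers 0:f
2(c) covers ∅
3(c) covers 2:c
4(a) covers 3:c
5(d) covers 4:a
6(d) covers 5:d
7(f) covers 1:f
8(d) covers 6:d
9(d) covers 8:d
floor of heap: 0:f, 2:c
completions by unplaced set U, small U first (add the entries for U minus each lowest piece of U):
  |U|=1: {7}:1  {9}:1
  |U|=2: {1,7}:1  {7,9}:2  {8,9}:1
  |U|=3: {0,1,7}:1  {1,7,9}:3  {6,8,9}:1  {7,8,9}:3
  |U|=4: {0,1,7,9}:4  {1,7,8,9}:6  {5,6,8,9}:1  {6,7,8,9}:4
  |U|=5: {0,1,7,8,9}:10  {1,6,7,8,9}:10  {4,5,6,8,9}:1  {5,6,7,8,9}:5
  |U|=6: {0,1,6,7,8,9}:20  {1,5,6,7,8,9}:15  {3,4,5,6,8,9}:1  {4,5,6,7,8,9}:6
  |U|=7: {0,1,5,6,7,8,9}:35  {1,4,5,6,7,8,9}:21  {2,3,4,5,6,8,9}:1  {3,4,5,6,7,8,9}:7
  |U|=8: {0,1,4,5,6,7,8,9}:56  {1,3,4,5,6,7,8,9}:28  {2,3,4,5,6,7,8,9}:8
  start at 0(f): 36
  start at 2(c): 84
sum over floor = 120

120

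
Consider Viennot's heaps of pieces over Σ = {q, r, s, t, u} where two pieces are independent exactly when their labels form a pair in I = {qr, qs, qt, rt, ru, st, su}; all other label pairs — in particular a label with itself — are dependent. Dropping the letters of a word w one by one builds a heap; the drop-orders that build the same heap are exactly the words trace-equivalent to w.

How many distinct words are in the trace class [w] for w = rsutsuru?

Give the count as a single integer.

70

0(r) covers ∅
1(s) covers 0:r
2(u) covers ∅
3(t) covers 2:u
4(s) covers 1:s
5(u) covers 3:t
6(r) covers 4:s
7(u) covers 5:u
floor of heap: 0:r, 2:u
completions by unplaced set U, small U first (add the entries for U minus each lowest piece of U):
  |U|=1: {6}:1  {7}:1
  |U|=2: {4,6}:1  {5,7}:1  {6,7}:2
  |U|=3: {1,4,6}:1  {3,5,7}:1  {4,6,7}:3  {5,6,7}:3
  |U|=4: {0,1,4,6}:1  {1,4,6,7}:4  {2,3,5,7}:1  {3,5,6,7}:4  {4,5,6,7}:6
  |U|=5: {0,1,4,6,7}:5  {1,4,5,6,7}:10  {2,3,5,6,7}:5  {3,4,5,6,7}:10
  |U|=6: {0,1,4,5,6,7}:15  {1,3,4,5,6,7}:20  {2,3,4,5,6,7}:15
  start at 0(r): 35
  start at 2(u): 35
sum over floor = 70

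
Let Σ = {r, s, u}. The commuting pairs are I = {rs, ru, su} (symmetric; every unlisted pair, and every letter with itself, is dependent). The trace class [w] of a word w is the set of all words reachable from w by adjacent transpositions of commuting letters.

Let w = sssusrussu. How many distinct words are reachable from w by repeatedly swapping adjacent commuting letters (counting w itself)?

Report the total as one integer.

#0=s has no predecessor
#1=s depends on [0:s]
#2=s depends on [1:s]
#3=u has no predecessor
#4=s depends on [2:s]
#5=r has no predecessor
#6=u depends on [3:u]
#7=s depends on [4:s]
#8=s depends on [7:s]
#9=u depends on [6:u]
sources: [0:s, 3:u, 5:r]
N(rest) = Σ N(rest − s) over sources s of rest; N(one piece) = 1:
  size 1 → [5]=1  [8]=1  [9]=1
  size 2 → [5,8]=2  [5,9]=2  [6,9]=1  [7,8]=1  [8,9]=2
  size 3 → [3,6,9]=1  [4,7,8]=1  [5,6,9]=3  [5,7,8]=3  [5,8,9]=6  [6,8,9]=3  [7,8,9]=3
  size 4 → [2,4,7,8]=1  [3,5,6,9]=4  [3,6,8,9]=4  [4,5,7,8]=4  [4,7,8,9]=4  [5,6,8,9]=12  [5,7,8,9]=12  [6,7,8,9]=6
  size 5 → [1,2,4,7,8]=1  [2,4,5,7,8]=5  [2,4,7,8,9]=5  [3,5,6,8,9]=20  [3,6,7,8,9]=10  [4,5,7,8,9]=20  [4,6,7,8,9]=10  [5,6,7,8,9]=30
  size 6 → [0,1,2,4,7,8]=1  [1,2,4,5,7,8]=6  [1,2,4,7,8,9]=6  [2,4,5,7,8,9]=30  [2,4,6,7,8,9]=15  [3,4,6,7,8,9]=20  [3,5,6,7,8,9]=60  [4,5,6,7,8,9]=60
  size 7 → [0,1,2,4,5,7,8]=7  [0,1,2,4,7,8,9]=7  [1,2,4,5,7,8,9]=42  [1,2,4,6,7,8,9]=21  [2,3,4,6,7,8,9]=35  [2,4,5,6,7,8,9]=105  [3,4,5,6,7,8,9]=140
  size 8 → [0,1,2,4,5,7,8,9]=56  [0,1,2,4,6,7,8,9]=28  [1,2,3,4,6,7,8,9]=56  [1,2,4,5,6,7,8,9]=168  [2,3,4,5,6,7,8,9]=280
  first=0(s) contributes 504
  first=3(u) contributes 252
  first=5(r) contributes 84
|[w]| = 840

840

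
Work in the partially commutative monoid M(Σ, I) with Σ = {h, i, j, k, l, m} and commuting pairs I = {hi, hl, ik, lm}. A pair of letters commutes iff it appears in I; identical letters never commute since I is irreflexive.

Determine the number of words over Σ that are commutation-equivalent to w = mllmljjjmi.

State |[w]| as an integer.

piece 0:m — minimal
piece 1:l — minimal
piece 2:l rests on {1:l}
piece 3:m rests on {0:m}
piece 4:l rests on {2:l}
piece 5:j rests on {3:m, 4:l}
piece 6:j rests on {5:j}
piece 7:j rests on {6:j}
piece 8:m rests on {7:j}
piece 9:i rests on {8:m}
minimal pieces: {0:m, 1:l}
ways to finish when only these pieces remain (= sum over removing one remaining piece with nothing left below it):
  1 left: {9}→1
  2 left: {8,9}→1
  3 left: {7,8,9}→1
  4 left: {6,7,8,9}→1
  5 left: {5,6,7,8,9}→1
  6 left: {3,5,6,7,8,9}→1  {4,5,6,7,8,9}→1
  7 left: {0,3,5,6,7,8,9}→1  {2,4,5,6,7,8,9}→1  {3,4,5,6,7,8,9}→2
  8 left: {0,3,4,5,6,7,8,9}→3  {1,2,4,5,6,7,8,9}→1  {2,3,4,5,6,7,8,9}→3
  placing 0:m first → 4 extensions
  placing 1:l first → 6 extensions
total linear extensions = 10

10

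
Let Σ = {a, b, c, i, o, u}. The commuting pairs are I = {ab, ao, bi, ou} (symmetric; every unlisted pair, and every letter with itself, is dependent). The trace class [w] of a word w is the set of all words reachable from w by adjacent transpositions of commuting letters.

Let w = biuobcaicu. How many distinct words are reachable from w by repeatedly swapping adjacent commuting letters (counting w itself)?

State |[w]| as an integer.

4

drop 0:b onto floor
drop 1:i onto floor
drop 2:u onto {0:b, 1:i}
drop 3:o onto {0:b, 1:i}
drop 4:b onto {2:u, 3:o}
drop 5:c onto {4:b}
drop 6:a onto {5:c}
drop 7:i onto {6:a}
drop 8:c onto {7:i}
drop 9:u onto {8:c}
ground layer = {0:b, 1:i}
drop-orders for the pieces not yet dropped (sum over which currently-grounded one goes next):
  1 to go: {9} 1
  2 to go: {8,9} 1
  3 to go: {7,8,9} 1
  4 to go: {6,7,8,9} 1
  5 to go: {5,6,7,8,9} 1
  6 to go: {4,5,6,7,8,9} 1
  7 to go: {2,4,5,6,7,8,9} 1  {3,4,5,6,7,8,9} 1
  8 to go: {2,3,4,5,6,7,8,9} 2
  if 0:b drops first: 2 orders
  if 1:i drops first: 2 orders
heap linearizations: 4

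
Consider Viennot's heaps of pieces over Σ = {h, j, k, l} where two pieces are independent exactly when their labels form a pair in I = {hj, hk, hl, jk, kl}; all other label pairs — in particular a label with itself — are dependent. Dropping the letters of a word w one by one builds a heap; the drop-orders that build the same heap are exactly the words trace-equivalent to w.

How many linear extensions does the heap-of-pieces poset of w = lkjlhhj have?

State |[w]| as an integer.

#0=l has no predecessor
#1=k has no predecessor
#2=j depends on [0:l]
#3=l depends on [2:j]
#4=h has no predecessor
#5=h depends on [4:h]
#6=j depends on [3:l]
sources: [0:l, 1:k, 4:h]
N(rest) = Σ N(rest − s) over sources s of rest; N(one piece) = 1:
  size 1 → [1]=1  [5]=1  [6]=1
  size 2 → [1,5]=2  [1,6]=2  [3,6]=1  [4,5]=1  [5,6]=2
  size 3 → [1,3,6]=3  [1,4,5]=3  [1,5,6]=6  [2,3,6]=1  [3,5,6]=3  [4,5,6]=3
  size 4 → [0,2,3,6]=1  [1,2,3,6]=4  [1,3,5,6]=12  [1,4,5,6]=12  [2,3,5,6]=4  [3,4,5,6]=6
  size 5 → [0,1,2,3,6]=5  [0,2,3,5,6]=5  [1,2,3,5,6]=20  [1,3,4,5,6]=30  [2,3,4,5,6]=10
  first=0(l) contributes 60
  first=1(k) contributes 15
  first=4(h) contributes 30
|[w]| = 105

105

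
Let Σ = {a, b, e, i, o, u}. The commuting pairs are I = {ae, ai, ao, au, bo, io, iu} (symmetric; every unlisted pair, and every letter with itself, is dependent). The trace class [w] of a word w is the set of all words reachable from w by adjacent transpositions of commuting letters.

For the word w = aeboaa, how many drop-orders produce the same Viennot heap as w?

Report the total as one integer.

piece 0:a — minimal
piece 1:e — minimal
piece 2:b rests on {0:a, 1:e}
piece 3:o rests on {1:e}
piece 4:a rests on {2:b}
piece 5:a rests on {4:a}
minimal pieces: {0:a, 1:e}
ways to finish when only these pieces remain (= sum over removing one remaining piece with nothing left below it):
  1 left: {3}→1  {5}→1
  2 left: {3,5}→2  {4,5}→1
  3 left: {2,4,5}→1  {3,4,5}→3
  4 left: {0,2,4,5}→1  {2,3,4,5}→4
  placing 0:a first → 4 extensions
  placing 1:e first → 5 extensions
total linear extensions = 9

9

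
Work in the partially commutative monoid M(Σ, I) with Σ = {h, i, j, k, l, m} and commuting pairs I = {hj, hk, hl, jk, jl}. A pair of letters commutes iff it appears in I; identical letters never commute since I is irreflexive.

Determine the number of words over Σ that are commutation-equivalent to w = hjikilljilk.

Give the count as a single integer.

#0=h has no predecessor
#1=j has no predecessor
#2=i depends on [0:h, 1:j]
#3=k depends on [2:i]
#4=i depends on [3:k]
#5=l depends on [4:i]
#6=l depends on [5:l]
#7=j depends on [4:i]
#8=i depends on [6:l, 7:j]
#9=l depends on [8:i]
#10=k depends on [9:l]
sources: [0:h, 1:j]
N(rest) = Σ N(rest − s) over sources s of rest; N(one piece) = 1:
  size 1 → [10]=1
  size 2 → [9,10]=1
  size 3 → [8,9,10]=1
  size 4 → [6,8,9,10]=1  [7,8,9,10]=1
  size 5 → [5,6,8,9,10]=1  [6,7,8,9,10]=2
  size 6 → [5,6,7,8,9,10]=3
  size 7 → [4,5,6,7,8,9,10]=3
  size 8 → [3,4,5,6,7,8,9,10]=3
  size 9 → [2,3,4,5,6,7,8,9,10]=3
  first=0(h) contributes 3
  first=1(j) contributes 3
|[w]| = 6

6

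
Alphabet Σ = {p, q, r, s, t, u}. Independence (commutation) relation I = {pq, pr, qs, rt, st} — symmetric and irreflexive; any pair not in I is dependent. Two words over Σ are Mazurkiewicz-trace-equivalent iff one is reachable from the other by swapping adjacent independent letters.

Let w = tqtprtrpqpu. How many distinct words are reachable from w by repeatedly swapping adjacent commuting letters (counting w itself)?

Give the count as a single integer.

piece 0:t — minimal
piece 1:q rests on {0:t}
piece 2:t rests on {1:q}
piece 3:p rests on {2:t}
piece 4:r rests on {1:q}
piece 5:t rests on {3:p}
piece 6:r rests on {4:r}
piece 7:p rests on {5:t}
piece 8:q rests on {5:t, 6:r}
piece 9:p rests on {7:p}
piece 10:u rests on {8:q, 9:p}
minimal pieces: {0:t}
ways to finish when only these pieces remain (= sum over removing one remaining piece with nothing left below it):
  1 left: {10}→1
  2 left: {8,10}→1  {9,10}→1
  3 left: {6,8,10}→1  {7,9,10}→1  {8,9,10}→2
  4 left: {4,6,8,10}→1  {6,8,9,10}→3  {7,8,9,10}→3
  5 left: {4,6,8,9,10}→4  {5,7,8,9,10}→3  {6,7,8,9,10}→6
  6 left: {3,5,7,8,9,10}→3  {4,6,7,8,9,10}→10  {5,6,7,8,9,10}→9
  7 left: {2,3,5,7,8,9,10}→3  {3,5,6,7,8,9,10}→12  {4,5,6,7,8,9,10}→19
  8 left: {2,3,5,6,7,8,9,10}→15  {3,4,5,6,7,8,9,10}→31
  9 left: {2,3,4,5,6,7,8,9,10}→46
  placing 0:t first → 46 extensions

46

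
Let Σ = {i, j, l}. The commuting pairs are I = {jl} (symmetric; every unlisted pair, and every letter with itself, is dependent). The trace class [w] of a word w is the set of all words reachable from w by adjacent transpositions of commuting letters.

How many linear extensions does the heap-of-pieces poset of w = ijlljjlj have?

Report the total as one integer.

drop 0:i onto floor
drop 1:j onto {0:i}
drop 2:l onto {0:i}
drop 3:l onto {2:l}
drop 4:j onto {1:j}
drop 5:j onto {4:j}
drop 6:l onto {3:l}
drop 7:j onto {5:j}
ground layer = {0:i}
drop-orders for the pieces not yet dropped (sum over which currently-grounded one goes next):
  1 to go: {6} 1  {7} 1
  2 to go: {3,6} 1  {5,7} 1  {6,7} 2
  3 to go: {2,3,6} 1  {3,6,7} 3  {4,5,7} 1  {5,6,7} 3
  4 to go: {1,4,5,7} 1  {2,3,6,7} 4  {3,5,6,7} 6  {4,5,6,7} 4
  5 to go: {1,4,5,6,7} 5  {2,3,5,6,7} 10  {3,4,5,6,7} 10
  6 to go: {1,3,4,5,6,7} 15  {2,3,4,5,6,7} 20
  if 0:i drops first: 35 orders

35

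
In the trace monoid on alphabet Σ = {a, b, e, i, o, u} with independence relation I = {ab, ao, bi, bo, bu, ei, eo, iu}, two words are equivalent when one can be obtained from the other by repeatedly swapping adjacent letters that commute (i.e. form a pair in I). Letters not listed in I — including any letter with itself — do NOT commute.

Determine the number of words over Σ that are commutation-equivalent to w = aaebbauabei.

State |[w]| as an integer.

piece 0:a — minimal
piece 1:a rests on {0:a}
piece 2:e rests on {1:a}
piece 3:b rests on {2:e}
piece 4:b rests on {3:b}
piece 5:a rests on {2:e}
piece 6:u rests on {5:a}
piece 7:a rests on {6:u}
piece 8:b rests on {4:b}
piece 9:e rests on {7:a, 8:b}
piece 10:i rests on {7:a}
minimal pieces: {0:a}
ways to finish when only these pieces remain (= sum over removing one remaining piece with nothing left below it):
  1 left: {9}→1  {10}→1
  2 left: {8,9}→1  {9,10}→2
  3 left: {4,8,9}→1  {7,9,10}→2  {8,9,10}→3
  4 left: {3,4,8,9}→1  {4,8,9,10}→4  {6,7,9,10}→2  {7,8,9,10}→5
  5 left: {3,4,8,9,10}→5  {4,7,8,9,10}→9  {5,6,7,9,10}→2  {6,7,8,9,10}→7
  6 left: {3,4,7,8,9,10}→14  {4,6,7,8,9,10}→16  {5,6,7,8,9,10}→9
  7 left: {3,4,6,7,8,9,10}→30  {4,5,6,7,8,9,10}→25
  8 left: {3,4,5,6,7,8,9,10}→55
  9 left: {2,3,4,5,6,7,8,9,10}→55
  placing 0:a first → 55 extensions

55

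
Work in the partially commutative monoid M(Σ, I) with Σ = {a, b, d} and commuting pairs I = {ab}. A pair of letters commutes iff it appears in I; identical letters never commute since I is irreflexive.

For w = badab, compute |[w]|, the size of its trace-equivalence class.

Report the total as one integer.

0(b) covers ∅
1(a) covers ∅
2(d) covers 0:b, 1:a
3(a) covers 2:d
4(b) covers 2:d
floor of heap: 0:b, 1:a
completions by unplaced set U, small U first (add the entries for U minus each lowest piece of U):
  |U|=1: {3}:1  {4}:1
  |U|=2: {3,4}:2
  |U|=3: {2,3,4}:2
  start at 0(b): 2
  start at 1(a): 2
sum over floor = 4

4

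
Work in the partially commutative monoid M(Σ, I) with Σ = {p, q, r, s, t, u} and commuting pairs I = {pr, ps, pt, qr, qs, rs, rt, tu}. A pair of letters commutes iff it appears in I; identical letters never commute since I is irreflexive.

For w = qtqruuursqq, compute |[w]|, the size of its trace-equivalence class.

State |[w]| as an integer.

48

drop 0:q onto floor
drop 1:t onto {0:q}
drop 2:q onto {1:t}
drop 3:r onto floor
drop 4:u onto {2:q, 3:r}
drop 5:u onto {4:u}
drop 6:u onto {5:u}
drop 7:r onto {6:u}
drop 8:s onto {6:u}
drop 9:q onto {6:u}
drop 10:q onto {9:q}
ground layer = {0:q, 3:r}
drop-orders for the pieces not yet dropped (sum over which currently-grounded one goes next):
  1 to go: {7} 1  {8} 1  {10} 1
  2 to go: {7,8} 2  {7,10} 2  {8,10} 2  {9,10} 1
  3 to go: {7,8,10} 6  {7,9,10} 3  {8,9,10} 3
  4 to go: {7,8,9,10} 12
  5 to go: {6,7,8,9,10} 12
  6 to go: {5,6,7,8,9,10} 12
  7 to go: {4,5,6,7,8,9,10} 12
  8 to go: {2,4,5,6,7,8,9,10} 12  {3,4,5,6,7,8,9,10} 12
  9 to go: {1,2,4,5,6,7,8,9,10} 12  {2,3,4,5,6,7,8,9,10} 24
  if 0:q drops first: 36 orders
  if 3:r drops first: 12 orders
heap linearizations: 48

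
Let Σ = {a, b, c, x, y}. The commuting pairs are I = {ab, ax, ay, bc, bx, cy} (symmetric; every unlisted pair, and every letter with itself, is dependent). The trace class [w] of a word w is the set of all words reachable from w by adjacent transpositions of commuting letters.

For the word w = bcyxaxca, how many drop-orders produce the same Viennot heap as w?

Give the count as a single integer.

drop 0:b onto floor
drop 1:c onto floor
drop 2:y onto {0:b}
drop 3:x onto {1:c, 2:y}
drop 4:a onto {1:c}
drop 5:x onto {3:x}
drop 6:c onto {4:a, 5:x}
drop 7:a onto {6:c}
ground layer = {0:b, 1:c}
drop-orders for the pieces not yet dropped (sum over which currently-grounded one goes next):
  1 to go: {7} 1
  2 to go: {6,7} 1
  3 to go: {4,6,7} 1  {5,6,7} 1
  4 to go: {3,5,6,7} 1  {4,5,6,7} 2
  5 to go: {2,3,5,6,7} 1  {3,4,5,6,7} 3
  6 to go: {0,2,3,5,6,7} 1  {1,3,4,5,6,7} 3  {2,3,4,5,6,7} 4
  if 0:b drops first: 7 orders
  if 1:c drops first: 5 orders
heap linearizations: 12

12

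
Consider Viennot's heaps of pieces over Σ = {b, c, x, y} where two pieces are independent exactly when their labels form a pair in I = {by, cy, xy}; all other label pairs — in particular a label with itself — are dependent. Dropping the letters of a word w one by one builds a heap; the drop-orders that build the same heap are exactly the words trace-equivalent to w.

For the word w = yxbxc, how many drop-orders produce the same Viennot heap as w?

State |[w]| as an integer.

#0=y has no predecessor
#1=x has no predecessor
#2=b depends on [1:x]
#3=x depends on [2:b]
#4=c depends on [3:x]
sources: [0:y, 1:x]
N(rest) = Σ N(rest − s) over sources s of rest; N(one piece) = 1:
  size 1 → [0]=1  [4]=1
  size 2 → [0,4]=2  [3,4]=1
  size 3 → [0,3,4]=3  [2,3,4]=1
  first=0(y) contributes 1
  first=1(x) contributes 4
|[w]| = 5

5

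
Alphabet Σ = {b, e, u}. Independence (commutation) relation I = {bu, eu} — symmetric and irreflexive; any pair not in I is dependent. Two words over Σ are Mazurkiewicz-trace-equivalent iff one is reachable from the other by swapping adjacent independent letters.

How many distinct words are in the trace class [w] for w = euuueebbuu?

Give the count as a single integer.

252

0(e) covers ∅
1(u) covers ∅
2(u) covers 1:u
3(u) covers 2:u
4(e) covers 0:e
5(e) covers 4:e
6(b) covers 5:e
7(b) covers 6:b
8(u) covers 3:u
9(u) covers 8:u
floor of heap: 0:e, 1:u
completions by unplaced set U, small U first (add the entries for U minus each lowest piece of U):
  |U|=1: {7}:1  {9}:1
  |U|=2: {6,7}:1  {7,9}:2  {8,9}:1
  |U|=3: {3,8,9}:1  {5,6,7}:1  {6,7,9}:3  {7,8,9}:3
  |U|=4: {2,3,8,9}:1  {3,7,8,9}:4  {4,5,6,7}:1  {5,6,7,9}:4  {6,7,8,9}:6
  |U|=5: {0,4,5,6,7}:1  {1,2,3,8,9}:1  {2,3,7,8,9}:5  {3,6,7,8,9}:10  {4,5,6,7,9}:5  {5,6,7,8,9}:10
  |U|=6: {0,4,5,6,7,9}:6  {1,2,3,7,8,9}:6  {2,3,6,7,8,9}:15  {3,5,6,7,8,9}:20  {4,5,6,7,8,9}:15
  |U|=7: {0,4,5,6,7,8,9}:21  {1,2,3,6,7,8,9}:21  {2,3,5,6,7,8,9}:35  {3,4,5,6,7,8,9}:35
  |U|=8: {0,3,4,5,6,7,8,9}:56  {1,2,3,5,6,7,8,9}:56  {2,3,4,5,6,7,8,9}:70
  start at 0(e): 126
  start at 1(u): 126
sum over floor = 252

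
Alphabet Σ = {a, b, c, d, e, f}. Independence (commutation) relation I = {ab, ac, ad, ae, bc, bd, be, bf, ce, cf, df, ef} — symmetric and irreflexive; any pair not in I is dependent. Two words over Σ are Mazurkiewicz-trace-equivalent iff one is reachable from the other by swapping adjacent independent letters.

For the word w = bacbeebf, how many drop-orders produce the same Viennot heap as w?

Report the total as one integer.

1680

0(b) covers ∅
1(a) covers ∅
2(c) covers ∅
3(b) covers 0:b
4(e) covers ∅
5(e) covers 4:e
6(b) covers 3:b
7(f) covers 1:a
floor of heap: 0:b, 1:a, 2:c, 4:e
completions by unplaced set U, small U first (add the entries for U minus each lowest piece of U):
  |U|=1: {2}:1  {5}:1  {6}:1  {7}:1
  |U|=2: {1,7}:1  {2,5}:2  {2,6}:2  {2,7}:2  {3,6}:1  {4,5}:1  {5,6}:2  {5,7}:2  {6,7}:2
  |U|=3: {0,3,6}:1  {1,2,7}:3  {1,5,7}:3  {1,6,7}:3  {2,3,6}:3  {2,4,5}:3  {2,5,6}:6  {2,5,7}:6  {2,6,7}:6  {3,5,6}:3  {3,6,7}:3  {4,5,6}:3  {4,5,7}:3  {5,6,7}:6
  |U|=4: {0,2,3,6}:4  {0,3,5,6}:4  {0,3,6,7}:4  {1,2,5,7}:12  {1,2,6,7}:12  {1,3,6,7}:6  {1,4,5,7}:6  {1,5,6,7}:12  {2,3,5,6}:12  {2,3,6,7}:12  {2,4,5,6}:12  {2,4,5,7}:12  {2,5,6,7}:24  {3,4,5,6}:6  {3,5,6,7}:12  {4,5,6,7}:12
  |U|=5: {0,1,3,6,7}:10  {0,2,3,5,6}:20  {0,2,3,6,7}:20  {0,3,4,5,6}:10  {0,3,5,6,7}:20  {1,2,3,6,7}:30  {1,2,4,5,7}:30  {1,2,5,6,7}:60  {1,3,5,6,7}:30  {1,4,5,6,7}:30  {2,3,4,5,6}:30  {2,3,5,6,7}:60  {2,4,5,6,7}:60  {3,4,5,6,7}:30
  |U|=6: {0,1,2,3,6,7}:60  {0,1,3,5,6,7}:60  {0,2,3,4,5,6}:60  {0,2,3,5,6,7}:120  {0,3,4,5,6,7}:60  {1,2,3,5,6,7}:180  {1,2,4,5,6,7}:180  {1,3,4,5,6,7}:90  {2,3,4,5,6,7}:180
  start at 0(b): 630
  start at 1(a): 420
  start at 2(c): 210
  start at 4(e): 420
sum over floor = 1680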